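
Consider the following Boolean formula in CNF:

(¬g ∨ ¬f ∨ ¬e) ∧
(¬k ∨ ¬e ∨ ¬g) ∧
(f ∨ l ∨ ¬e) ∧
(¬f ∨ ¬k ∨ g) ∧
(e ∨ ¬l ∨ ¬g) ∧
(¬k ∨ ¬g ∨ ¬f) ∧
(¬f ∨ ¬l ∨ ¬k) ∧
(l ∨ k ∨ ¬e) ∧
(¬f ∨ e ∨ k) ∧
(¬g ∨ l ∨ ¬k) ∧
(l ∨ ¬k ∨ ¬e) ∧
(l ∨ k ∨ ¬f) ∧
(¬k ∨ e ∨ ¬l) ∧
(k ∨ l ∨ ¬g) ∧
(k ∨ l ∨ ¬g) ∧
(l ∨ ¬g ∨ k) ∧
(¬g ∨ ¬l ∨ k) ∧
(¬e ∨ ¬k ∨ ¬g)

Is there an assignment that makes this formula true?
Yes

Yes, the formula is satisfiable.

One satisfying assignment is: l=False, f=False, g=False, e=False, k=False

Verification: With this assignment, all 18 clauses evaluate to true.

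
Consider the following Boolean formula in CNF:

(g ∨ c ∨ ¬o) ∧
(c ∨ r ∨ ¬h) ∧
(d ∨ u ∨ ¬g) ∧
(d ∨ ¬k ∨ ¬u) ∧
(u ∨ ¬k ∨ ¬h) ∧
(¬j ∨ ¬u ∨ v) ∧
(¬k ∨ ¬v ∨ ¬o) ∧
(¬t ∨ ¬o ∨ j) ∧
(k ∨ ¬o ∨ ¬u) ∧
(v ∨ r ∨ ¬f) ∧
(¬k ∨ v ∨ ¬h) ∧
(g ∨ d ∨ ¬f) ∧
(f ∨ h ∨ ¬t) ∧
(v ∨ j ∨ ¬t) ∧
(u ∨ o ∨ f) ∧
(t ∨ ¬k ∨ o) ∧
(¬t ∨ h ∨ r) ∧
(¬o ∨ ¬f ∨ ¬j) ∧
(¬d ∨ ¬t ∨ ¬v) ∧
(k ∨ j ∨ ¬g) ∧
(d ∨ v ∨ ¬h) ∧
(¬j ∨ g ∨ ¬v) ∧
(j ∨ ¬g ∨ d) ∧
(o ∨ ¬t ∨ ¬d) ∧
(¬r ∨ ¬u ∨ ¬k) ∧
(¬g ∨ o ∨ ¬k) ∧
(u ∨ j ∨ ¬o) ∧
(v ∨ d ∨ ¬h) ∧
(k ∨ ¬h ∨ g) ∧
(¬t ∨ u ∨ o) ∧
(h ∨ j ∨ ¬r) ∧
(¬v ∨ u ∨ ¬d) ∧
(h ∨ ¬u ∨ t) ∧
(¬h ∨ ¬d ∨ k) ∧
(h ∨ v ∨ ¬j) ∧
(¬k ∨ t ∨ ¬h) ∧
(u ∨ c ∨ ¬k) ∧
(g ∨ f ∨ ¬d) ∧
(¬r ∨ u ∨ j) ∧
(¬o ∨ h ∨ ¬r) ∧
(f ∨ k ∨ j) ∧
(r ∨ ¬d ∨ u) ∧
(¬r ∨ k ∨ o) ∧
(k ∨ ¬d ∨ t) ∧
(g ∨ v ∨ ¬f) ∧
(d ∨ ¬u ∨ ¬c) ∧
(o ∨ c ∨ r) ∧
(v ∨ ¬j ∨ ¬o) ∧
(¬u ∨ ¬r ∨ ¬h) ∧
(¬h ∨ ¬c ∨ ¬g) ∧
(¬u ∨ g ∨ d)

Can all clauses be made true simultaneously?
No

No, the formula is not satisfiable.

No assignment of truth values to the variables can make all 51 clauses true simultaneously.

The formula is UNSAT (unsatisfiable).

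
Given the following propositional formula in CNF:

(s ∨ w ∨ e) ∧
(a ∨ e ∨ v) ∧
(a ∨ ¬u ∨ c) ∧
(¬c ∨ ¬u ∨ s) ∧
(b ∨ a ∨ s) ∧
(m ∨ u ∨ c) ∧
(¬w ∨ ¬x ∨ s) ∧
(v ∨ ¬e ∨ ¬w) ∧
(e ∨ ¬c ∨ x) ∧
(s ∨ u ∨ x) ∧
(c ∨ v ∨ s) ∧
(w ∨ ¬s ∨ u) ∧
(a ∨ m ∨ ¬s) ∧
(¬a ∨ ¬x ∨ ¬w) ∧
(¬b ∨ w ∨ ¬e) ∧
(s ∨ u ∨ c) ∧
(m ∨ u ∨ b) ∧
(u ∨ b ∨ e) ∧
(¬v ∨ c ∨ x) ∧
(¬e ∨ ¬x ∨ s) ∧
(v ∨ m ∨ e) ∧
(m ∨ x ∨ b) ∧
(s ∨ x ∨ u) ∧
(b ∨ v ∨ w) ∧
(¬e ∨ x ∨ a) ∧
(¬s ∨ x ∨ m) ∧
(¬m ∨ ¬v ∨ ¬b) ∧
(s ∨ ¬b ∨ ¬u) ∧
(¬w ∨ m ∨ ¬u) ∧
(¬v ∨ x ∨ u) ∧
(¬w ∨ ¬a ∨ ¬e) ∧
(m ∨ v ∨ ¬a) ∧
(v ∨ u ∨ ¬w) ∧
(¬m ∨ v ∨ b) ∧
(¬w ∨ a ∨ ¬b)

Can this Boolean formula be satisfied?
Yes

Yes, the formula is satisfiable.

One satisfying assignment is: a=True, c=True, v=True, b=False, w=False, m=True, e=True, u=True, s=True, x=False

Verification: With this assignment, all 35 clauses evaluate to true.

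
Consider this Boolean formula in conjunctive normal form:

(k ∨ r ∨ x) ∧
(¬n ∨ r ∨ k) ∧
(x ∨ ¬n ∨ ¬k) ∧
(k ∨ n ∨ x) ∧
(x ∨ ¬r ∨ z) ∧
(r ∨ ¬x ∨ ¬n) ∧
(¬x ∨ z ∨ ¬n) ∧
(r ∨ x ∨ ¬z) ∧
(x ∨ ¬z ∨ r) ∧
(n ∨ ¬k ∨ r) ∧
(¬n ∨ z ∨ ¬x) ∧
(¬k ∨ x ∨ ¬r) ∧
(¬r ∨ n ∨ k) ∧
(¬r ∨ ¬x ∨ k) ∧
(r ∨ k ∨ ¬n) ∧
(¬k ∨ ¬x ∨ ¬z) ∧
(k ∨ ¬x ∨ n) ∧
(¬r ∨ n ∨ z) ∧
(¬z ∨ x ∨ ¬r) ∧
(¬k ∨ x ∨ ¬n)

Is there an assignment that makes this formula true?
No

No, the formula is not satisfiable.

No assignment of truth values to the variables can make all 20 clauses true simultaneously.

The formula is UNSAT (unsatisfiable).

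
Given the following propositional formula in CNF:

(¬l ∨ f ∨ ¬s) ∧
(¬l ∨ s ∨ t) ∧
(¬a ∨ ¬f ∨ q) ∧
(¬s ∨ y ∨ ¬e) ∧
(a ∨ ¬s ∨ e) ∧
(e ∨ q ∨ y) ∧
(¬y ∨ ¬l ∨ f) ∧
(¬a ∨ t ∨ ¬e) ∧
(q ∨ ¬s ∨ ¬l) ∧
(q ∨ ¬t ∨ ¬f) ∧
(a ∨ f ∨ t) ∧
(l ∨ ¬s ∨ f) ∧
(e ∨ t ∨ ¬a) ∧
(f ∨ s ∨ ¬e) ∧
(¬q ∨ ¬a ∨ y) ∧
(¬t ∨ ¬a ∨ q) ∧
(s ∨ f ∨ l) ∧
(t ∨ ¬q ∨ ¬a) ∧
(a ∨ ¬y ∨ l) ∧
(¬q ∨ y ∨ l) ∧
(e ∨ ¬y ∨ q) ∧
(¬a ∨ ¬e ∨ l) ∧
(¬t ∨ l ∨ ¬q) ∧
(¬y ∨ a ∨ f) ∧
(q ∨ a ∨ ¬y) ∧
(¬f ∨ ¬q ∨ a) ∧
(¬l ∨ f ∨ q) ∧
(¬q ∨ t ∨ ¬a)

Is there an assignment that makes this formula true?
Yes

Yes, the formula is satisfiable.

One satisfying assignment is: t=False, q=False, l=False, y=False, a=False, f=True, s=False, e=True

Verification: With this assignment, all 28 clauses evaluate to true.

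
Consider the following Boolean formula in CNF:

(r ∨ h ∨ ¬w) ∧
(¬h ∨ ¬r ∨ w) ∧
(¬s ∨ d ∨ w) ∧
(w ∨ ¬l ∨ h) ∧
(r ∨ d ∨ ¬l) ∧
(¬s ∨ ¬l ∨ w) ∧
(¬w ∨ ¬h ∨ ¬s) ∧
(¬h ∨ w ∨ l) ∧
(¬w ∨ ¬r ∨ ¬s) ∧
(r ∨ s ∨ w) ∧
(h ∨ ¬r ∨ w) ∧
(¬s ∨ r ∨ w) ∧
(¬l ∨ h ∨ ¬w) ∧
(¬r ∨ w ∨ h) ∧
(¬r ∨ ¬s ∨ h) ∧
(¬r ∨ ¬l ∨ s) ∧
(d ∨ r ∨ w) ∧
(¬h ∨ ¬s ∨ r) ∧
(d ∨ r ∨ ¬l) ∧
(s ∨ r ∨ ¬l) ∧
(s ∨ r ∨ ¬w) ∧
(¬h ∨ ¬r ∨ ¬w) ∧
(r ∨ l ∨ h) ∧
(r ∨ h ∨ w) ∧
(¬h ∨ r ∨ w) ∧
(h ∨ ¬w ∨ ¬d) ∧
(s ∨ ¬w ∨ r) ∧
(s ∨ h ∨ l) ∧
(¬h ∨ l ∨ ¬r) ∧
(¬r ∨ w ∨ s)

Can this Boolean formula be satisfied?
No

No, the formula is not satisfiable.

No assignment of truth values to the variables can make all 30 clauses true simultaneously.

The formula is UNSAT (unsatisfiable).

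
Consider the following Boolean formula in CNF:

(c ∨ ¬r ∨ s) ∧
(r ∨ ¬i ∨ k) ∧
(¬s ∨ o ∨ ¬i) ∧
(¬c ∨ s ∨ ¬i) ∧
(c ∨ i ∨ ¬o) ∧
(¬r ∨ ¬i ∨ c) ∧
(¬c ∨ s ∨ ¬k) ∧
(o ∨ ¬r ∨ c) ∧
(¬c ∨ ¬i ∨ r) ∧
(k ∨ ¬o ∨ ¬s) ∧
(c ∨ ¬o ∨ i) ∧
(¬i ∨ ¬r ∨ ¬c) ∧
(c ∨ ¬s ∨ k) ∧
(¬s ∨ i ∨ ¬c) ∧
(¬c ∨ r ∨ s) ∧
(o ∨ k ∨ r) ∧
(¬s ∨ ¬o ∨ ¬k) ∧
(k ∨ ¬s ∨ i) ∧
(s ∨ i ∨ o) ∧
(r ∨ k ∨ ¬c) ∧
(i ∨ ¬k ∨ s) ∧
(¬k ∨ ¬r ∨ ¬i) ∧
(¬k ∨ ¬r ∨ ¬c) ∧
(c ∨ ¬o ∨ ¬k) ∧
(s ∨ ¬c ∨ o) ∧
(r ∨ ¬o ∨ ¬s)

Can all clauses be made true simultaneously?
Yes

Yes, the formula is satisfiable.

One satisfying assignment is: i=False, k=True, r=False, o=False, c=False, s=True

Verification: With this assignment, all 26 clauses evaluate to true.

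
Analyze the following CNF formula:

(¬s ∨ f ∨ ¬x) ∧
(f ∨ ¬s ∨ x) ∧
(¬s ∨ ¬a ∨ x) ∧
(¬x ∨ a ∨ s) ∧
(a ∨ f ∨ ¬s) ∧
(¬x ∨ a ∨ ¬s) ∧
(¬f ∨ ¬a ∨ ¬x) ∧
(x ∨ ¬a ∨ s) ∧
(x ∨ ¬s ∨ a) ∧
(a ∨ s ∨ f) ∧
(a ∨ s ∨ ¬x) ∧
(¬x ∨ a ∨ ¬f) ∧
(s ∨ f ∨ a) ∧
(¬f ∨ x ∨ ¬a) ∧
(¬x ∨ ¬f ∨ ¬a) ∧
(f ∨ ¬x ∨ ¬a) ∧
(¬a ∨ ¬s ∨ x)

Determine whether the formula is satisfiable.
Yes

Yes, the formula is satisfiable.

One satisfying assignment is: x=False, a=False, s=False, f=True

Verification: With this assignment, all 17 clauses evaluate to true.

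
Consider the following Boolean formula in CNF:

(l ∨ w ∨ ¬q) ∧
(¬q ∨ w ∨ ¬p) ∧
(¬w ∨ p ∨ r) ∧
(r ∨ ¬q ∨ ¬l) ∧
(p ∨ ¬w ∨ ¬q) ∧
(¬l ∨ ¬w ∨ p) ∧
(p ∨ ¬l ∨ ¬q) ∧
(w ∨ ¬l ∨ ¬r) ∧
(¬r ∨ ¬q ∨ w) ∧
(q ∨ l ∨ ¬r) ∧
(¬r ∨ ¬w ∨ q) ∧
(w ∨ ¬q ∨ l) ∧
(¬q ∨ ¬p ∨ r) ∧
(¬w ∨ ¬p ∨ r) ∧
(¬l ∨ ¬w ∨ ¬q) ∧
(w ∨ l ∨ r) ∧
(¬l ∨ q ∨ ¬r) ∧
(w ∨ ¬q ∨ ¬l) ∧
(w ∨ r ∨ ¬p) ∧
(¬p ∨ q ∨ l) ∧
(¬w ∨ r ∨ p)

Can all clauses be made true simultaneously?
Yes

Yes, the formula is satisfiable.

One satisfying assignment is: q=False, l=True, w=False, r=False, p=False

Verification: With this assignment, all 21 clauses evaluate to true.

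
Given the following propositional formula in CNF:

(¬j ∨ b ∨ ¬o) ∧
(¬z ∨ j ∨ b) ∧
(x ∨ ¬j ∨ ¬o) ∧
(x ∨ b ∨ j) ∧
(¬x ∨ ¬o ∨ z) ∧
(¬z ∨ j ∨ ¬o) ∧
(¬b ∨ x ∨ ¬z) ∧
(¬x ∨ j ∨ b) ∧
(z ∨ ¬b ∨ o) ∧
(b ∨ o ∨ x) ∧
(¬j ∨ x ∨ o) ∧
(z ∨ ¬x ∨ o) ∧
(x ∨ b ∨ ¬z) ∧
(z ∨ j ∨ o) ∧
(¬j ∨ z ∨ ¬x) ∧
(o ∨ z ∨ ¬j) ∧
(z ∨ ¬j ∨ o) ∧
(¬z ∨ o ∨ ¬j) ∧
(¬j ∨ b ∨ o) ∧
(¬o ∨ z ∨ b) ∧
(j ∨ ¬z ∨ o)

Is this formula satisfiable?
Yes

Yes, the formula is satisfiable.

One satisfying assignment is: x=False, b=True, j=False, z=False, o=True

Verification: With this assignment, all 21 clauses evaluate to true.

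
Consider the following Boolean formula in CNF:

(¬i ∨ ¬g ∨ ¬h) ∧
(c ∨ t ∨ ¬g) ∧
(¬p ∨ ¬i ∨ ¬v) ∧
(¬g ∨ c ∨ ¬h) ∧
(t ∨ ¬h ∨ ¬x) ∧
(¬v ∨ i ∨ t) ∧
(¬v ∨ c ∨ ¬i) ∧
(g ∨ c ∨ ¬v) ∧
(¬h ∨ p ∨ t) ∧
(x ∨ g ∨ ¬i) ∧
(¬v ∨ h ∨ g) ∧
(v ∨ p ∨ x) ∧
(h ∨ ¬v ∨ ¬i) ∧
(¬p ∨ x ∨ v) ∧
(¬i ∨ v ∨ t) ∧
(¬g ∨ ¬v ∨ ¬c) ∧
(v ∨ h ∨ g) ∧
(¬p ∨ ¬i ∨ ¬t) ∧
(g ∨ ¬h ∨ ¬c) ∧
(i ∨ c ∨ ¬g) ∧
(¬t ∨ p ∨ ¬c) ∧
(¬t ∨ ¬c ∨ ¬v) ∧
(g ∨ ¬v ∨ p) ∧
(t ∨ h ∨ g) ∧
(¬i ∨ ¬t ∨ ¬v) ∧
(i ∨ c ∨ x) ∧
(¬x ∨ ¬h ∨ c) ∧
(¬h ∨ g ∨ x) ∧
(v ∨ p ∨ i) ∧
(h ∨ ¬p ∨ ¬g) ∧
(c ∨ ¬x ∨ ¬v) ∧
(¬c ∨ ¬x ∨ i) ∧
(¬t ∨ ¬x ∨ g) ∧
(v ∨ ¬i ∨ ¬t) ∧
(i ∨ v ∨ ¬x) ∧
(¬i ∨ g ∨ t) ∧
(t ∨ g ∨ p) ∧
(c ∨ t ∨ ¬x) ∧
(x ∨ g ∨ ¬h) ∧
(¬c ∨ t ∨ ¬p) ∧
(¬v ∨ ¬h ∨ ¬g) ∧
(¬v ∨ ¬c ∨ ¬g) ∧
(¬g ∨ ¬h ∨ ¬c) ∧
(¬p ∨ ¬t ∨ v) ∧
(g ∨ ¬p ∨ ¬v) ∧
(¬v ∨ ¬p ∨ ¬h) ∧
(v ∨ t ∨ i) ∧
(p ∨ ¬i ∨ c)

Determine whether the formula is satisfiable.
No

No, the formula is not satisfiable.

No assignment of truth values to the variables can make all 48 clauses true simultaneously.

The formula is UNSAT (unsatisfiable).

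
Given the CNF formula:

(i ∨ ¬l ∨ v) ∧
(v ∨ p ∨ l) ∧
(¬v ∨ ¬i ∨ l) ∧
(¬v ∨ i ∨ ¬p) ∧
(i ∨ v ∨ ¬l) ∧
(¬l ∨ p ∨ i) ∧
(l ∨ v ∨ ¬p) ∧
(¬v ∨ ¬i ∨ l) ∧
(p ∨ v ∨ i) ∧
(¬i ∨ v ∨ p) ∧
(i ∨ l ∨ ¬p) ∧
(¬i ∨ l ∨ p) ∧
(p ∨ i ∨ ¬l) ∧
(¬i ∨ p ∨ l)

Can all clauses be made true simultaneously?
Yes

Yes, the formula is satisfiable.

One satisfying assignment is: l=False, i=False, p=False, v=True

Verification: With this assignment, all 14 clauses evaluate to true.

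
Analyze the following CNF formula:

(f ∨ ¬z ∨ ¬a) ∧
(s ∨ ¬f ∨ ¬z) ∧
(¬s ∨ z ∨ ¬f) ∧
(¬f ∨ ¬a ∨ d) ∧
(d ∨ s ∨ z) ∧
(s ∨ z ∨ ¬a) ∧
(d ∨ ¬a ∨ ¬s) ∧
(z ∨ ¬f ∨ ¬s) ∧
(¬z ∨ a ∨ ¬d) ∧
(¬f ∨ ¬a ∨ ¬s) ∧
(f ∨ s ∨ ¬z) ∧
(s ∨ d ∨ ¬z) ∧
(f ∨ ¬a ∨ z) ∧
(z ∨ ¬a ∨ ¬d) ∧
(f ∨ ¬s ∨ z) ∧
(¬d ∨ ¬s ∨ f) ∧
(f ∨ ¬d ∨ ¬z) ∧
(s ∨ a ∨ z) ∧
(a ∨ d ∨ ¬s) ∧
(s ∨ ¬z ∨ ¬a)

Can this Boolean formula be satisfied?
No

No, the formula is not satisfiable.

No assignment of truth values to the variables can make all 20 clauses true simultaneously.

The formula is UNSAT (unsatisfiable).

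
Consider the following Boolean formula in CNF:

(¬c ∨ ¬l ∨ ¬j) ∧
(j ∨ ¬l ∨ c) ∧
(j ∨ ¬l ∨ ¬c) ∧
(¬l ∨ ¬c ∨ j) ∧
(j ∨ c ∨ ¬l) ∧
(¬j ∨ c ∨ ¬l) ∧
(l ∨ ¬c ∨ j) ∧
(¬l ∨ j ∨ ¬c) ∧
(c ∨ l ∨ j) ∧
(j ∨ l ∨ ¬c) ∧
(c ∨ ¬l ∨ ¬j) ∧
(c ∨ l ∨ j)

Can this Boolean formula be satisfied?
Yes

Yes, the formula is satisfiable.

One satisfying assignment is: l=False, c=False, j=True

Verification: With this assignment, all 12 clauses evaluate to true.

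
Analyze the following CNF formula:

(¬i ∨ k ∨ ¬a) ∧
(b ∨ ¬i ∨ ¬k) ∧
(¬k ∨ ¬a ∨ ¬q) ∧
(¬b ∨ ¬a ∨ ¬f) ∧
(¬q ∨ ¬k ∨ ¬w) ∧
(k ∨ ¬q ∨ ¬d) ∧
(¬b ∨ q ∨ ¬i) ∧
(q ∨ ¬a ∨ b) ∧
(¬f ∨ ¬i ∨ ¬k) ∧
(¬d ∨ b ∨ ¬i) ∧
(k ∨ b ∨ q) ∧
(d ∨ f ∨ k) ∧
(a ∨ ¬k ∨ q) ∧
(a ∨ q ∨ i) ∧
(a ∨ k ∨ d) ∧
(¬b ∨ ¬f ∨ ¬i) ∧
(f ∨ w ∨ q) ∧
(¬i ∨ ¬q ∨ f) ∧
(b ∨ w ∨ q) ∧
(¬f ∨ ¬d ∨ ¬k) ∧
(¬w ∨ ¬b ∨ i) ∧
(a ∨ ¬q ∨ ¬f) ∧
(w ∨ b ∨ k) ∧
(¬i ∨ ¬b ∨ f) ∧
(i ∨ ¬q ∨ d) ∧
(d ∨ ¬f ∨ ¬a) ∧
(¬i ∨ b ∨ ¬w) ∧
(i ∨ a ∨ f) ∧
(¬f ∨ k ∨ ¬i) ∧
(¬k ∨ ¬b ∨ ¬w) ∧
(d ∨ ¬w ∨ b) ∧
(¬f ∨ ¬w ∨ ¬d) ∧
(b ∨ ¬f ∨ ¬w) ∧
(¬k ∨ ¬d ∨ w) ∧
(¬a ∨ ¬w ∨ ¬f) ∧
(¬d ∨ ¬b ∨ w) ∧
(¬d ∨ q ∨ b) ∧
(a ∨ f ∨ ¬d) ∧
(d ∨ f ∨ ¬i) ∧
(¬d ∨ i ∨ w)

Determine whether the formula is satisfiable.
No

No, the formula is not satisfiable.

No assignment of truth values to the variables can make all 40 clauses true simultaneously.

The formula is UNSAT (unsatisfiable).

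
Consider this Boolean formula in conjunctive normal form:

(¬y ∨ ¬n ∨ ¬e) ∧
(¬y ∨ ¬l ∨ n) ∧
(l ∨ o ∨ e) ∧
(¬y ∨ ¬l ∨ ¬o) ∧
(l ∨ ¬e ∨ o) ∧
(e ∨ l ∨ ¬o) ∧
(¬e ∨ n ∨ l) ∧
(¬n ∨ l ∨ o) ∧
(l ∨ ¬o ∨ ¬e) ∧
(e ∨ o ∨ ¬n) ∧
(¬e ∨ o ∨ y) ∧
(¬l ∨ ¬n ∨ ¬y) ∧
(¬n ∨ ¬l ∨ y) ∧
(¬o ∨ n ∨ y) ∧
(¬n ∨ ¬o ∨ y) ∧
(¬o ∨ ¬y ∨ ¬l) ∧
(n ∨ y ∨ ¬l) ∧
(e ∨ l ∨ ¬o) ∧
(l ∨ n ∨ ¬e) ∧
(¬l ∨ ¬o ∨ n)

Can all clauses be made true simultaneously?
No

No, the formula is not satisfiable.

No assignment of truth values to the variables can make all 20 clauses true simultaneously.

The formula is UNSAT (unsatisfiable).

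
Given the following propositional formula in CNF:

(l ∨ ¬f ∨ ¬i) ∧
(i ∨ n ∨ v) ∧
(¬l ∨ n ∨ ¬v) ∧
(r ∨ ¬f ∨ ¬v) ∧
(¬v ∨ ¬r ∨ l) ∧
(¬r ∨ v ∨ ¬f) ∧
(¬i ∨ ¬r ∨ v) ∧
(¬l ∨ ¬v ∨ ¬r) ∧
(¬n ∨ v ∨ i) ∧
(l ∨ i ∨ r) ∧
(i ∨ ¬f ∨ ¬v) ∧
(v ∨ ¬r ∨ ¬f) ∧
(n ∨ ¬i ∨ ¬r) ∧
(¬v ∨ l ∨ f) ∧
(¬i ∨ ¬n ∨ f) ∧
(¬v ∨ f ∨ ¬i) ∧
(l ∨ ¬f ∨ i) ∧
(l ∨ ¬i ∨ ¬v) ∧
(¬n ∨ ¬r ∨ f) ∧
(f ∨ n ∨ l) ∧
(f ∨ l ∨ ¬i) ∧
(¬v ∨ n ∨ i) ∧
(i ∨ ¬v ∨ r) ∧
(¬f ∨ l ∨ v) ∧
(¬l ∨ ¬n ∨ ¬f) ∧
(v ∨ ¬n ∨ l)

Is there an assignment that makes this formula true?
Yes

Yes, the formula is satisfiable.

One satisfying assignment is: i=True, v=False, n=False, l=True, r=False, f=False

Verification: With this assignment, all 26 clauses evaluate to true.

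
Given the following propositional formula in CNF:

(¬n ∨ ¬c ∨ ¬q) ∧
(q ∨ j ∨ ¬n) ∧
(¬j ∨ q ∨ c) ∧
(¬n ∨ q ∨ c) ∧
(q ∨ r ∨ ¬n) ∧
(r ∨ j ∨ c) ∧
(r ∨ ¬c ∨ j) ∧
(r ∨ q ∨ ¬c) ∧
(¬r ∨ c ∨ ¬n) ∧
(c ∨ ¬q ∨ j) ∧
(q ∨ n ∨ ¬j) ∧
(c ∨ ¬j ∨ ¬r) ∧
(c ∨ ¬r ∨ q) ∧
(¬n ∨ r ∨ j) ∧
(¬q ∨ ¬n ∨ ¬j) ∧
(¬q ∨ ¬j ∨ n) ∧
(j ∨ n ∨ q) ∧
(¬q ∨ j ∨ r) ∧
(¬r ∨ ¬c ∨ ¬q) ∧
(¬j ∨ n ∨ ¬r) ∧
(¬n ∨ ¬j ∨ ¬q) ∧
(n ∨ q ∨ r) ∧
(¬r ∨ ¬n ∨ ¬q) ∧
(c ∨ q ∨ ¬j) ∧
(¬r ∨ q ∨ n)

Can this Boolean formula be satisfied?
Yes

Yes, the formula is satisfiable.

One satisfying assignment is: j=True, n=True, c=True, q=False, r=True

Verification: With this assignment, all 25 clauses evaluate to true.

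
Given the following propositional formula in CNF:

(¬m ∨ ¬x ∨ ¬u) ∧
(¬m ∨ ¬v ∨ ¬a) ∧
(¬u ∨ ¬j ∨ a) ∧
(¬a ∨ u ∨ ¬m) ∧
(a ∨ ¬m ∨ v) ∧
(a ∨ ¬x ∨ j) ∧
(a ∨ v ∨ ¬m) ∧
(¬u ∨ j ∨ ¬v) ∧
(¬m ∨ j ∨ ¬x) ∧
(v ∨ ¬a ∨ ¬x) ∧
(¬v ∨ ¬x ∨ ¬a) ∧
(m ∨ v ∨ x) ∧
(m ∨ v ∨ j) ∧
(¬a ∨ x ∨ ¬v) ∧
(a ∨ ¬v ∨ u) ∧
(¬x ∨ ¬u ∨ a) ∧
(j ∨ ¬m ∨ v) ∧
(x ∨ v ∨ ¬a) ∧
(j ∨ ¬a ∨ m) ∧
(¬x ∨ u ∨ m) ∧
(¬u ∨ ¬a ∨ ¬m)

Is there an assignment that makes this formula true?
No

No, the formula is not satisfiable.

No assignment of truth values to the variables can make all 21 clauses true simultaneously.

The formula is UNSAT (unsatisfiable).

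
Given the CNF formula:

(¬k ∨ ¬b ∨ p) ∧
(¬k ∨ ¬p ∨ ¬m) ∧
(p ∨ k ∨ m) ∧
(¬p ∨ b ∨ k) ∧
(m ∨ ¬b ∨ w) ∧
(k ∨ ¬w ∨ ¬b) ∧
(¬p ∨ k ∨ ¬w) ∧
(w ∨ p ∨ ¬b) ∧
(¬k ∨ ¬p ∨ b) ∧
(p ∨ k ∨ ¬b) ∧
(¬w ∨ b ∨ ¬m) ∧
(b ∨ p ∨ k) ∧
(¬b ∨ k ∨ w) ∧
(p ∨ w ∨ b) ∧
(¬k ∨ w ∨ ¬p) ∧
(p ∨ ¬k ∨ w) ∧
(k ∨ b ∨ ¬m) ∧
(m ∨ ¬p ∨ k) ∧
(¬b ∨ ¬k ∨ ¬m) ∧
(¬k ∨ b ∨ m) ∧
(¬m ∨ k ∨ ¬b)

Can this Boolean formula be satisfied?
Yes

Yes, the formula is satisfiable.

One satisfying assignment is: w=True, m=False, p=True, k=True, b=True

Verification: With this assignment, all 21 clauses evaluate to true.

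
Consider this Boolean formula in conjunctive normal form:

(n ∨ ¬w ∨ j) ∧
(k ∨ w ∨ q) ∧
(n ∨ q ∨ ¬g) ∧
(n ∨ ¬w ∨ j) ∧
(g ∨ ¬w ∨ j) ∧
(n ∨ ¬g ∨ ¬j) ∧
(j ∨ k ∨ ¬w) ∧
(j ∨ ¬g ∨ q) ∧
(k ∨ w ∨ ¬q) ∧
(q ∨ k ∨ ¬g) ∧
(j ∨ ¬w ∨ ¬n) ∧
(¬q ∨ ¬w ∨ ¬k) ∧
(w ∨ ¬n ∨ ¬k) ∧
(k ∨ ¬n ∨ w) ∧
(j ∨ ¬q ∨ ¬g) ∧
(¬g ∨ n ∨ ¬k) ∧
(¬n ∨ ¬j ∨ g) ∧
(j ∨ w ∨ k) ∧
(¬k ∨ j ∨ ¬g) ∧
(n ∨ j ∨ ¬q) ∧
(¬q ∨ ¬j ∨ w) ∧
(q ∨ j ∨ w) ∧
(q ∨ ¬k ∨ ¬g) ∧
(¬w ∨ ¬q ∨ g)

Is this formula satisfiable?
Yes

Yes, the formula is satisfiable.

One satisfying assignment is: g=False, n=False, j=True, q=False, k=False, w=True

Verification: With this assignment, all 24 clauses evaluate to true.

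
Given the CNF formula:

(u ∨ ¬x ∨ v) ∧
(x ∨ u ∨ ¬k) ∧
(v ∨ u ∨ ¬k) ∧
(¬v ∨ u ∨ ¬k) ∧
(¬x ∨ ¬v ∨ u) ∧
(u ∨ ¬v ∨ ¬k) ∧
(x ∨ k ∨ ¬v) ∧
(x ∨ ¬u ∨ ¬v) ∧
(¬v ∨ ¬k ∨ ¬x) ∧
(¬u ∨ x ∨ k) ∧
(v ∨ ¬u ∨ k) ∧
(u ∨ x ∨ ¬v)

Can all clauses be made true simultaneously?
Yes

Yes, the formula is satisfiable.

One satisfying assignment is: u=False, x=False, k=False, v=False

Verification: With this assignment, all 12 clauses evaluate to true.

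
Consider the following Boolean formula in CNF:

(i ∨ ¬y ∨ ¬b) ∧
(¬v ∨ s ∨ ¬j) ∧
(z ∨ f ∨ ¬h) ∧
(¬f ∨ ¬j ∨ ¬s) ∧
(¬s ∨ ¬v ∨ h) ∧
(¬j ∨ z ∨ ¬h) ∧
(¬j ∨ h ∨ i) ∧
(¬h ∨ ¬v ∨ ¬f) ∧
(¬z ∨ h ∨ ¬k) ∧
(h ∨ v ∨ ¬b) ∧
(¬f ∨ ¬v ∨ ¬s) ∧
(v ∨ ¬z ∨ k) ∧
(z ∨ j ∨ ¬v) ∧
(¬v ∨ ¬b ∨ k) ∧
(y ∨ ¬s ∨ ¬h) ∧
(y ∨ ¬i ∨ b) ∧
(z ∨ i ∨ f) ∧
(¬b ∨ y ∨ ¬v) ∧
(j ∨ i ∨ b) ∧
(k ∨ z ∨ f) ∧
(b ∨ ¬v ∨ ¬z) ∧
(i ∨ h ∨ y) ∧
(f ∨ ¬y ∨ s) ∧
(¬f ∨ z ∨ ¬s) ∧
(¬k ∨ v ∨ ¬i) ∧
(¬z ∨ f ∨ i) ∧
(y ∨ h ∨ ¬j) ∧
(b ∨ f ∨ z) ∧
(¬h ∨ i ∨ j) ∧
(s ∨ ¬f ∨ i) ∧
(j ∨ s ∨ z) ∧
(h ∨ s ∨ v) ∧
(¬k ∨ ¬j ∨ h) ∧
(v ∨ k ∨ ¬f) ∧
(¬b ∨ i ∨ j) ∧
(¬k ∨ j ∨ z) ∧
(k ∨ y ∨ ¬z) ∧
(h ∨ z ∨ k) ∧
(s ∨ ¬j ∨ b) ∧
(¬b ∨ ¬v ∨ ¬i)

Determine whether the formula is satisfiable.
No

No, the formula is not satisfiable.

No assignment of truth values to the variables can make all 40 clauses true simultaneously.

The formula is UNSAT (unsatisfiable).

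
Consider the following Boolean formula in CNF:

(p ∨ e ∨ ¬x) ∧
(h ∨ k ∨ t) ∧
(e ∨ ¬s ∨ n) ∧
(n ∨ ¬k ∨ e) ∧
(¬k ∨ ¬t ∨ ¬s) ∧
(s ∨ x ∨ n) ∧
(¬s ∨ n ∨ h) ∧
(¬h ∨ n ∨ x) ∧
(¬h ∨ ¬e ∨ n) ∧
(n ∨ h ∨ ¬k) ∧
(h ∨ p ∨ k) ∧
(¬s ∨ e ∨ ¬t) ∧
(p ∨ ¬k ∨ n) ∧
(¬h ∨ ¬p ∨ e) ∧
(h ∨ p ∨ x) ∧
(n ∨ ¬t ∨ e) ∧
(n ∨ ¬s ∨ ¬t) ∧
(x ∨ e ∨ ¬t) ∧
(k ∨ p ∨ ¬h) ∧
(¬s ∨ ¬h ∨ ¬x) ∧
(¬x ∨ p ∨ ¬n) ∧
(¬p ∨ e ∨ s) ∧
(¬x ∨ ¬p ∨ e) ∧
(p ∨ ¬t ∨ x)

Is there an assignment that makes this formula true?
Yes

Yes, the formula is satisfiable.

One satisfying assignment is: x=False, n=True, h=False, k=True, t=False, s=True, e=False, p=True

Verification: With this assignment, all 24 clauses evaluate to true.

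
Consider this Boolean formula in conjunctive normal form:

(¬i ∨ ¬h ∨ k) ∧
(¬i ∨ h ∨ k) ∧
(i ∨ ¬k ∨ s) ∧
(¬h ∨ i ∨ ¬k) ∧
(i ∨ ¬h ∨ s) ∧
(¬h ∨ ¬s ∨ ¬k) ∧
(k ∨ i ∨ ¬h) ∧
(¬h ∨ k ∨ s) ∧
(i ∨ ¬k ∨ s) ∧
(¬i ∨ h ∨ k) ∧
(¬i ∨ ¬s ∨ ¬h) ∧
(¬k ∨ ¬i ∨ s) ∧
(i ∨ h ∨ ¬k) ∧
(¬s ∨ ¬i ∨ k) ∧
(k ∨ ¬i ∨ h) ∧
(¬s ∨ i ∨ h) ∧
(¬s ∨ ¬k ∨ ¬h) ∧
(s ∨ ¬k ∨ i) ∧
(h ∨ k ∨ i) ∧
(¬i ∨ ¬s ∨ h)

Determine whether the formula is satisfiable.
No

No, the formula is not satisfiable.

No assignment of truth values to the variables can make all 20 clauses true simultaneously.

The formula is UNSAT (unsatisfiable).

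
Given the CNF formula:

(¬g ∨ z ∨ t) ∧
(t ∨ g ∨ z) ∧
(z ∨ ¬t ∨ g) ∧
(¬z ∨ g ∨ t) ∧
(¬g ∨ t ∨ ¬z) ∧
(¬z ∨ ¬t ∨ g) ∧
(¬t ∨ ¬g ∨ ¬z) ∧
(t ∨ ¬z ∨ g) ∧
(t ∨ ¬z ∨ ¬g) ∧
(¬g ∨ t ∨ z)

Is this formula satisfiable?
Yes

Yes, the formula is satisfiable.

One satisfying assignment is: t=True, z=False, g=True

Verification: With this assignment, all 10 clauses evaluate to true.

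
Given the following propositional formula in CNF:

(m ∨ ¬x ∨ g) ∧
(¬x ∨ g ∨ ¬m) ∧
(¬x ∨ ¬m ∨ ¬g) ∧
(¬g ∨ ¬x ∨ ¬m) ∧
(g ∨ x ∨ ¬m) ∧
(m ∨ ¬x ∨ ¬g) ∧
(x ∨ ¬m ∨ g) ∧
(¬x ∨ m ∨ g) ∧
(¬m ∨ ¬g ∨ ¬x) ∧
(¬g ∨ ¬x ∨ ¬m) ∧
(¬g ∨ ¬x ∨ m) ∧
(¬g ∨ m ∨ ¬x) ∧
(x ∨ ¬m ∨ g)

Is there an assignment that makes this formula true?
Yes

Yes, the formula is satisfiable.

One satisfying assignment is: g=False, x=False, m=False

Verification: With this assignment, all 13 clauses evaluate to true.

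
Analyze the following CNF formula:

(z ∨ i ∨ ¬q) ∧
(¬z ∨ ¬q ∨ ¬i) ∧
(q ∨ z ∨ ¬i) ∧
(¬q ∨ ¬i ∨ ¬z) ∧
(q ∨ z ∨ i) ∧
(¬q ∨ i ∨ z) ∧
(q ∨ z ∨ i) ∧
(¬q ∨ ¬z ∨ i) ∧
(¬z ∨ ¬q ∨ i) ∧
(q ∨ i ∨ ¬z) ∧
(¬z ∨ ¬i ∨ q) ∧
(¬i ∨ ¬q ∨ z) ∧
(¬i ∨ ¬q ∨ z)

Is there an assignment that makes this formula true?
No

No, the formula is not satisfiable.

No assignment of truth values to the variables can make all 13 clauses true simultaneously.

The formula is UNSAT (unsatisfiable).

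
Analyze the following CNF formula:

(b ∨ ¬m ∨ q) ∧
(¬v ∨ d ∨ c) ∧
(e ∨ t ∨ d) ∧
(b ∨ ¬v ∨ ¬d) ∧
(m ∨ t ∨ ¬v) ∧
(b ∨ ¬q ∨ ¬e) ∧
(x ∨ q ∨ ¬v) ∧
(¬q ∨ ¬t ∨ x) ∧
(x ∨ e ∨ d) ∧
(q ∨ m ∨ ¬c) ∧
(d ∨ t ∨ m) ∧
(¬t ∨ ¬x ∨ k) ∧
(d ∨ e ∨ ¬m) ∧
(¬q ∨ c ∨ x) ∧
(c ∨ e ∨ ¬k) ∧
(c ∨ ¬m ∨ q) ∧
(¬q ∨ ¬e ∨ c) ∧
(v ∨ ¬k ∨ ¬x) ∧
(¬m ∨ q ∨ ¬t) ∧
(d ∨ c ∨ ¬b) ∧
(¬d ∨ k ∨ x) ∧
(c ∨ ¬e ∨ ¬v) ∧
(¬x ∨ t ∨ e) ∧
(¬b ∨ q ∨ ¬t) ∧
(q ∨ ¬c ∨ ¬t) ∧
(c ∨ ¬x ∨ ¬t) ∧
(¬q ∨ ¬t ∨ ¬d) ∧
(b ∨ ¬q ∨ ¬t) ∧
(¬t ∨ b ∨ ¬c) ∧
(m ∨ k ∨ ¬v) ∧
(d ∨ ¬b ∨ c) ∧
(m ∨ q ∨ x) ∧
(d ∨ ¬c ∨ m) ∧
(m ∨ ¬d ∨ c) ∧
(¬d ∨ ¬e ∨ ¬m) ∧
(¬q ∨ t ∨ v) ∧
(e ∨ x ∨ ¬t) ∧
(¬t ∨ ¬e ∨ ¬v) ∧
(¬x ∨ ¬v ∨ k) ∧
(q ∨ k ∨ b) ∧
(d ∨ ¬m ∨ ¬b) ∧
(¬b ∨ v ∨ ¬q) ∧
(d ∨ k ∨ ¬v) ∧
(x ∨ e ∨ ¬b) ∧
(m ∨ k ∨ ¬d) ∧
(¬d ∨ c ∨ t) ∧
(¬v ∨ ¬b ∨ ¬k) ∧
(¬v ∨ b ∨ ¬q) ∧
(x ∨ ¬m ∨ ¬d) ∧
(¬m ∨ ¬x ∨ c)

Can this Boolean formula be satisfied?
No

No, the formula is not satisfiable.

No assignment of truth values to the variables can make all 50 clauses true simultaneously.

The formula is UNSAT (unsatisfiable).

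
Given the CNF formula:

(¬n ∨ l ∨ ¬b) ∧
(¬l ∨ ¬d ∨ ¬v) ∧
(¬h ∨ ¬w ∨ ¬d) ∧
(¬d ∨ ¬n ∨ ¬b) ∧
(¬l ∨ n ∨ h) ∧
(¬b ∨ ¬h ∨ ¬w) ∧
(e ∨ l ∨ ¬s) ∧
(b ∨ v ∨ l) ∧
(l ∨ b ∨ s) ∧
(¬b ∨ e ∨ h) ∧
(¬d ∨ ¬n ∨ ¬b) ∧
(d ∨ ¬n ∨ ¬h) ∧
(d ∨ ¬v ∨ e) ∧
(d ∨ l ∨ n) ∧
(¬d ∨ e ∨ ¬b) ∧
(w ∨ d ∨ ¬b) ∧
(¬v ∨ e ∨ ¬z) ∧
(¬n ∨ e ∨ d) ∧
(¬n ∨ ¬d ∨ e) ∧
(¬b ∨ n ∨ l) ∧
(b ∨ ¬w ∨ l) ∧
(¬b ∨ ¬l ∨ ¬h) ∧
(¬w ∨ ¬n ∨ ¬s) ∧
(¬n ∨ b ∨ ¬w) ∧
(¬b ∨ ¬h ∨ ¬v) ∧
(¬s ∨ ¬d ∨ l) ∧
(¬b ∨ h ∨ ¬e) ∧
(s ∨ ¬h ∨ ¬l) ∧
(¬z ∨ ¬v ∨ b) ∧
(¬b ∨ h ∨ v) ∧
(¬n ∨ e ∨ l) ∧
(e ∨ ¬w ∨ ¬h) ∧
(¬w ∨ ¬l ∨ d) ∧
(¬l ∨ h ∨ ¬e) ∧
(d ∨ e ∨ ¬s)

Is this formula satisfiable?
Yes

Yes, the formula is satisfiable.

One satisfying assignment is: h=True, l=True, e=False, w=False, b=False, s=True, n=False, z=False, d=True, v=False

Verification: With this assignment, all 35 clauses evaluate to true.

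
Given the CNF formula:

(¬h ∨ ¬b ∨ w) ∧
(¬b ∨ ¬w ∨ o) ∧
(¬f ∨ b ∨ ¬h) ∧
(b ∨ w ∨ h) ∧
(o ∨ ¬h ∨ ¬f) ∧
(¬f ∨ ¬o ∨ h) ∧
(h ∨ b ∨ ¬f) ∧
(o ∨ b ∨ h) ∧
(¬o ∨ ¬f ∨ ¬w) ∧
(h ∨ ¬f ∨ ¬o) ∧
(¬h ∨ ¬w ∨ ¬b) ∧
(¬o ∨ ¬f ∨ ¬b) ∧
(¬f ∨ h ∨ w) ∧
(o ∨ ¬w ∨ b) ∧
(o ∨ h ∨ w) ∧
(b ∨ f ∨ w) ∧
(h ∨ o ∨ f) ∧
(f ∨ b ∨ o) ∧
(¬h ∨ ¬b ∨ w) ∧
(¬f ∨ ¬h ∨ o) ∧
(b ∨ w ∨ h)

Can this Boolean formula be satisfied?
Yes

Yes, the formula is satisfiable.

One satisfying assignment is: h=False, f=False, w=False, b=True, o=True

Verification: With this assignment, all 21 clauses evaluate to true.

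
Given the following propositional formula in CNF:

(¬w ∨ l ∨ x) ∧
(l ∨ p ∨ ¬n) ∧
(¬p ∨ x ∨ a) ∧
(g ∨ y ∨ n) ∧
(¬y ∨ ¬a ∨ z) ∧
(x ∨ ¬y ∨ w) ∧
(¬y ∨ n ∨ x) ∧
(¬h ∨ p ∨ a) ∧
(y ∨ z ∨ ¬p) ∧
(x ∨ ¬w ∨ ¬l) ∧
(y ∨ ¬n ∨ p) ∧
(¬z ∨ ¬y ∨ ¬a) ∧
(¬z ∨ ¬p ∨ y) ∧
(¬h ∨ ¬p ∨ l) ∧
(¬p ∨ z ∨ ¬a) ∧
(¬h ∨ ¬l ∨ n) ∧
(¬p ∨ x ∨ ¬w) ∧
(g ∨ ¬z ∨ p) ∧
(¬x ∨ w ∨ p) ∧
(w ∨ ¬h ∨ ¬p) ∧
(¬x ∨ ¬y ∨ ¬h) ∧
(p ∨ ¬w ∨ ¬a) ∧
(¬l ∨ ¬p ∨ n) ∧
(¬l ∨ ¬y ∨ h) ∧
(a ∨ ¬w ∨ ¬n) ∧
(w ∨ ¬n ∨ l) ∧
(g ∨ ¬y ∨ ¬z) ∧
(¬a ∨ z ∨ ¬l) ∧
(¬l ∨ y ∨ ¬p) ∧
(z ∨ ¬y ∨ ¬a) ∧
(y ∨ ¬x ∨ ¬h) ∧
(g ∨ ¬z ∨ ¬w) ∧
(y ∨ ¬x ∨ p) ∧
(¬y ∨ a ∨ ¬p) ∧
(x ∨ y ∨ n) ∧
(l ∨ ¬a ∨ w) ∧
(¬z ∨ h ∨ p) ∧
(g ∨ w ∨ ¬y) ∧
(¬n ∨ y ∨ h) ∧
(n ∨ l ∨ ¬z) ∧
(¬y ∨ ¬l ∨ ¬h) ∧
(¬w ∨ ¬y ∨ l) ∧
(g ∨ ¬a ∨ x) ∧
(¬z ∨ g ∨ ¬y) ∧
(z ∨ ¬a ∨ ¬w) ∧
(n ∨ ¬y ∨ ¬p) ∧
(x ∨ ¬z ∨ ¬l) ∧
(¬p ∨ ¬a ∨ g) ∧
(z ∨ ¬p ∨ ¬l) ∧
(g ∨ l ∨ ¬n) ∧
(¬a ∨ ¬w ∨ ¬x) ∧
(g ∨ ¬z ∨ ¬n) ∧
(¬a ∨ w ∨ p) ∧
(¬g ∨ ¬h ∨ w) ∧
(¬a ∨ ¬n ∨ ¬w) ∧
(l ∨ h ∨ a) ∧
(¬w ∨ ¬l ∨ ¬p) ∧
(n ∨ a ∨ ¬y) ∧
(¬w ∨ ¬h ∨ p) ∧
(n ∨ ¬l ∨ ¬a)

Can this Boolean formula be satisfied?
No

No, the formula is not satisfiable.

No assignment of truth values to the variables can make all 60 clauses true simultaneously.

The formula is UNSAT (unsatisfiable).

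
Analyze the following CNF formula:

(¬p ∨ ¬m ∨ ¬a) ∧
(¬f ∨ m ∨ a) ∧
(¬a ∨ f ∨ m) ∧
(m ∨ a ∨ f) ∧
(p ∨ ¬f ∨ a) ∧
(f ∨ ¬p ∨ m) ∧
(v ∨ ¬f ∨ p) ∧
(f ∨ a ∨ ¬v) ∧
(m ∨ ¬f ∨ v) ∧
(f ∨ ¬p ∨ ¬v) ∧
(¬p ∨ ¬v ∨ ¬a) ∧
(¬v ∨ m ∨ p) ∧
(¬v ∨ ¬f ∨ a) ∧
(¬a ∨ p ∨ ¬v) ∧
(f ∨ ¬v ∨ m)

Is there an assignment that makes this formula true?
Yes

Yes, the formula is satisfiable.

One satisfying assignment is: m=True, p=False, f=False, a=False, v=False

Verification: With this assignment, all 15 clauses evaluate to true.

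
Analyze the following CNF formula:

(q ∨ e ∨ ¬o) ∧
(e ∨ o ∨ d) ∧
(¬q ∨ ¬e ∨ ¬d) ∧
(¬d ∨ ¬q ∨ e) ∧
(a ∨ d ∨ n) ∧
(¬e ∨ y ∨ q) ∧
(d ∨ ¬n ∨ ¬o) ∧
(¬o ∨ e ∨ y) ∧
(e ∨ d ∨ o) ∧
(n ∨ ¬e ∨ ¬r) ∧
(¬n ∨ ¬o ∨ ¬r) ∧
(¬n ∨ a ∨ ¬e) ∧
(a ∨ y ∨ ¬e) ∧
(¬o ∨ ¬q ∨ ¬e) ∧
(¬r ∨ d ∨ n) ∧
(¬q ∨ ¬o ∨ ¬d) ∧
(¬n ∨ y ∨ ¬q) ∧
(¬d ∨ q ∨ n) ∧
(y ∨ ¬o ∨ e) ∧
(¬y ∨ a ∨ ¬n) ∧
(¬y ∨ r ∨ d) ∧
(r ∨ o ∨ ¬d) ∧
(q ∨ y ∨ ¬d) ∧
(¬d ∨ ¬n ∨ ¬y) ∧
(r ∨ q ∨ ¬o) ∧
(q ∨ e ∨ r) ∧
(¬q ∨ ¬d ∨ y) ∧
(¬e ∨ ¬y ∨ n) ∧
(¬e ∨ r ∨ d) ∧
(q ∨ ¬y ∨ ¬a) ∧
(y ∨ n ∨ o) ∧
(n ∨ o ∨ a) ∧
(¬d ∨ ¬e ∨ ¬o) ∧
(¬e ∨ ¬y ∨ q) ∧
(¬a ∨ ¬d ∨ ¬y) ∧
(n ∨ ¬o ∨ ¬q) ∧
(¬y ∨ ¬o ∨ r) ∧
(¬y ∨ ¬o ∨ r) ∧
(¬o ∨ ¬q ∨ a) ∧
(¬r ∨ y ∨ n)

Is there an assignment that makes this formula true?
Yes

Yes, the formula is satisfiable.

One satisfying assignment is: e=True, n=True, q=True, d=False, a=True, o=False, r=True, y=True

Verification: With this assignment, all 40 clauses evaluate to true.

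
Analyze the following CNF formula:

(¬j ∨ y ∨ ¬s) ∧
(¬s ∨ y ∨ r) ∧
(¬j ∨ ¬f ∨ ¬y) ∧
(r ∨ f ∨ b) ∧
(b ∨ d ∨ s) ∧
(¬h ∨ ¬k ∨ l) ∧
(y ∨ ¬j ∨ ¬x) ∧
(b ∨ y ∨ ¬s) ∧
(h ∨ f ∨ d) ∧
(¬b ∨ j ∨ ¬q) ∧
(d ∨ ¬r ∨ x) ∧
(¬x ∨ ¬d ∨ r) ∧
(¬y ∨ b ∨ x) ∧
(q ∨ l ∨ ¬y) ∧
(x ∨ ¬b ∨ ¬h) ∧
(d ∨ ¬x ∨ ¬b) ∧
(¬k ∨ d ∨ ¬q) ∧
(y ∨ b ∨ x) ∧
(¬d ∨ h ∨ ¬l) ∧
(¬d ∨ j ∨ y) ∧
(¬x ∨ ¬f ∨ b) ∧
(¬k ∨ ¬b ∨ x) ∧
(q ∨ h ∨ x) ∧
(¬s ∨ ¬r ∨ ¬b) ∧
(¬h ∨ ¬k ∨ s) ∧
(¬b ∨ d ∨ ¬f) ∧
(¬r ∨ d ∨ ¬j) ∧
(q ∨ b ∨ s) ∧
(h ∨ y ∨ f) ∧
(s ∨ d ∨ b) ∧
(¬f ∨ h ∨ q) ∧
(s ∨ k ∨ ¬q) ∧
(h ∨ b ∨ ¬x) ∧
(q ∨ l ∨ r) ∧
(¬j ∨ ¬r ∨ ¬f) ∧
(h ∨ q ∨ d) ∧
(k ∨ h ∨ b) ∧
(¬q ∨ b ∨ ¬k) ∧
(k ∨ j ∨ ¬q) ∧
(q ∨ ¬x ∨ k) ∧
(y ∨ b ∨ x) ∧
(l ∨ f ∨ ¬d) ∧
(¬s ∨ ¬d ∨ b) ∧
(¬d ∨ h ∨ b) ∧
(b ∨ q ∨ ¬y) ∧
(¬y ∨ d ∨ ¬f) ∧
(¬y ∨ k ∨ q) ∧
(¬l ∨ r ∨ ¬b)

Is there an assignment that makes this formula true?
No

No, the formula is not satisfiable.

No assignment of truth values to the variables can make all 48 clauses true simultaneously.

The formula is UNSAT (unsatisfiable).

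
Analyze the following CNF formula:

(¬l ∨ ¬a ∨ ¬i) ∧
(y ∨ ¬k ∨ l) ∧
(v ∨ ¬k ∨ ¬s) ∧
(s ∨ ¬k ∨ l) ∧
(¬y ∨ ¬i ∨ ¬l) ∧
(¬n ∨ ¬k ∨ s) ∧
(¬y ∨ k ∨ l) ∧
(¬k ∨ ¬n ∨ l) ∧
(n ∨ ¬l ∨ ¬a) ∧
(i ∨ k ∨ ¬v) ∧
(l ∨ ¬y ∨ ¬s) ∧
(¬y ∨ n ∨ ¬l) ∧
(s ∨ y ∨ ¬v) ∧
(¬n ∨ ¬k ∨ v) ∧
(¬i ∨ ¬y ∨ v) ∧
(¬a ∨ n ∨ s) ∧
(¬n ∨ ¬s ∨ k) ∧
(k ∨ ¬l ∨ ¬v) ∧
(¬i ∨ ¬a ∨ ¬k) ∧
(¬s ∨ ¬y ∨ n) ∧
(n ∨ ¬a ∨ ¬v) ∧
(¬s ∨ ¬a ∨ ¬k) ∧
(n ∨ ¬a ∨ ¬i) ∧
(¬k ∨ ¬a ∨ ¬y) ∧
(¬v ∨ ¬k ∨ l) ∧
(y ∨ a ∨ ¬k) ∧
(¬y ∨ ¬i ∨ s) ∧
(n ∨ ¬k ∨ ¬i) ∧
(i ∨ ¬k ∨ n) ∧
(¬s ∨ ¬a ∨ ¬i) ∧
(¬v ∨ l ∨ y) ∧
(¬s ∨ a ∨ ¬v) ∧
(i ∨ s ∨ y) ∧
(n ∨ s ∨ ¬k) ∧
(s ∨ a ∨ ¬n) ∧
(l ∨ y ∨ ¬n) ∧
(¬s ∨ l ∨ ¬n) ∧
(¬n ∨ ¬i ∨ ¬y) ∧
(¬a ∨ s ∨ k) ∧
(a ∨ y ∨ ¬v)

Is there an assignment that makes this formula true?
Yes

Yes, the formula is satisfiable.

One satisfying assignment is: a=False, s=False, i=True, k=False, l=False, v=False, y=False, n=False

Verification: With this assignment, all 40 clauses evaluate to true.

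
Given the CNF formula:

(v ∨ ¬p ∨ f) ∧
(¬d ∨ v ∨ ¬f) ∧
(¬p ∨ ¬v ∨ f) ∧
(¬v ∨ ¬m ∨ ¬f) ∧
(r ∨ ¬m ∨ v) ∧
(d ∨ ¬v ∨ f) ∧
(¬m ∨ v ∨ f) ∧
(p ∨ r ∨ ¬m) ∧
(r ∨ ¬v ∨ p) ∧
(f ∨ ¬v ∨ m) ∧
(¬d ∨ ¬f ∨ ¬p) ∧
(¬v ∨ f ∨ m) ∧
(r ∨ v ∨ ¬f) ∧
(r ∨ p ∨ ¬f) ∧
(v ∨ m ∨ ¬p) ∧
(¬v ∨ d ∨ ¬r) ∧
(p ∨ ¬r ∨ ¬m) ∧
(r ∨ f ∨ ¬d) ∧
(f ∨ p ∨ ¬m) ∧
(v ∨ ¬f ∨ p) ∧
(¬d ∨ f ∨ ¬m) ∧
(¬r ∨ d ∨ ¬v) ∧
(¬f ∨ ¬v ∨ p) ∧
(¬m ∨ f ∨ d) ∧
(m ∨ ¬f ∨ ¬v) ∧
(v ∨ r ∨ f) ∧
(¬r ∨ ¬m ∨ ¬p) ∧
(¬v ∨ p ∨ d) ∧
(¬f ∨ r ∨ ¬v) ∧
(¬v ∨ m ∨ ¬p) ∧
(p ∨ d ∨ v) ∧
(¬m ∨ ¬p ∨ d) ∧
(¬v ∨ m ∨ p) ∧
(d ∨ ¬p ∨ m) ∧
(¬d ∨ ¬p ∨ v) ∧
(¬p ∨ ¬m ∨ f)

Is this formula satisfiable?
Yes

Yes, the formula is satisfiable.

One satisfying assignment is: m=False, p=False, r=True, f=False, v=False, d=True

Verification: With this assignment, all 36 clauses evaluate to true.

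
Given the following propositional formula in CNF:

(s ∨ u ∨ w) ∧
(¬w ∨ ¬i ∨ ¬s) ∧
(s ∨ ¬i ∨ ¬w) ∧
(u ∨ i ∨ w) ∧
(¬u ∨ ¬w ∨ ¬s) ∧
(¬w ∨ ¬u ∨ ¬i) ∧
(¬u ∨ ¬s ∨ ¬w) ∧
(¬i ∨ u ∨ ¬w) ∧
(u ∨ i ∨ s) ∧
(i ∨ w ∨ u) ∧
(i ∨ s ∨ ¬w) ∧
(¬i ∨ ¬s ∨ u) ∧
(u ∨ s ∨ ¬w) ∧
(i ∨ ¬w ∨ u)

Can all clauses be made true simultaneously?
Yes

Yes, the formula is satisfiable.

One satisfying assignment is: i=False, u=True, s=False, w=False

Verification: With this assignment, all 14 clauses evaluate to true.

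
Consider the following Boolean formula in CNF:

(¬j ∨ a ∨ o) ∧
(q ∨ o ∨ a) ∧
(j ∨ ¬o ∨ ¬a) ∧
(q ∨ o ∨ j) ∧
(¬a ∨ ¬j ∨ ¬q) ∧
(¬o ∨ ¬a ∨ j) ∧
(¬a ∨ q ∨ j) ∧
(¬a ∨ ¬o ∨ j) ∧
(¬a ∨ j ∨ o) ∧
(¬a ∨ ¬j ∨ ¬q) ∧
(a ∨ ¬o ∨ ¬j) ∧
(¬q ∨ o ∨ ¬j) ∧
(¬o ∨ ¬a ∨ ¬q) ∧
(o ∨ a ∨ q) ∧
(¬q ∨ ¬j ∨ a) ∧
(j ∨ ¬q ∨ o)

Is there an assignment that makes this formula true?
Yes

Yes, the formula is satisfiable.

One satisfying assignment is: o=True, q=False, a=False, j=False

Verification: With this assignment, all 16 clauses evaluate to true.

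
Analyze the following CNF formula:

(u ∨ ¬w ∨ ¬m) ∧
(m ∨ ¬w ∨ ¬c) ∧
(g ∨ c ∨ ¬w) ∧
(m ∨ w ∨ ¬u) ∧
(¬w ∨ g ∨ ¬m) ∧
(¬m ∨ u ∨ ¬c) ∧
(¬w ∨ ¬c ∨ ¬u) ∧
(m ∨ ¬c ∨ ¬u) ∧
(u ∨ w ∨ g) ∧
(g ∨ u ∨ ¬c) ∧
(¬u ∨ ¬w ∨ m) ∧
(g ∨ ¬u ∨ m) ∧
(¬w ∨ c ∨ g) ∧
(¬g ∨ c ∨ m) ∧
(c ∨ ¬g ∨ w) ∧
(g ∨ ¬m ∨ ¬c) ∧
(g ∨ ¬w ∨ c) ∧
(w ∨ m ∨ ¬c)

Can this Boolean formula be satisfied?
Yes

Yes, the formula is satisfiable.

One satisfying assignment is: m=True, g=False, c=False, u=True, w=False

Verification: With this assignment, all 18 clauses evaluate to true.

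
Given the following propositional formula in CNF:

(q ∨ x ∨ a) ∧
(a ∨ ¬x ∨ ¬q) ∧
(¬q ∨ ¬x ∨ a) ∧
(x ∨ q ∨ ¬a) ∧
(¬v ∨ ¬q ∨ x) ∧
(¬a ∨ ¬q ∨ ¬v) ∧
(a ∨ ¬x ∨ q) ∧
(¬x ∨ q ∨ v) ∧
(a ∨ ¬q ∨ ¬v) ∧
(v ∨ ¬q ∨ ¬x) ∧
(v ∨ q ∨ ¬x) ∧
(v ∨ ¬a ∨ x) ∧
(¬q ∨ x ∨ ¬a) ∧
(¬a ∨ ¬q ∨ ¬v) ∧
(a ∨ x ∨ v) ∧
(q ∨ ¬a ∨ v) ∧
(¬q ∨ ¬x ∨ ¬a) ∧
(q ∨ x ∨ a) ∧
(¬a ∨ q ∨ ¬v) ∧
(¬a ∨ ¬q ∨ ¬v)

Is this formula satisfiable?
No

No, the formula is not satisfiable.

No assignment of truth values to the variables can make all 20 clauses true simultaneously.

The formula is UNSAT (unsatisfiable).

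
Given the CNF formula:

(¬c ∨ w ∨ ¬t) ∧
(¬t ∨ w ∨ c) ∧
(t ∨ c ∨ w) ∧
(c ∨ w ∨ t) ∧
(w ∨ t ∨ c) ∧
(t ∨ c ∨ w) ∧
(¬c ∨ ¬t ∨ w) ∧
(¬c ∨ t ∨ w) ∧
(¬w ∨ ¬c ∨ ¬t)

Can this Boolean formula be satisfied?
Yes

Yes, the formula is satisfiable.

One satisfying assignment is: c=False, t=True, w=True

Verification: With this assignment, all 9 clauses evaluate to true.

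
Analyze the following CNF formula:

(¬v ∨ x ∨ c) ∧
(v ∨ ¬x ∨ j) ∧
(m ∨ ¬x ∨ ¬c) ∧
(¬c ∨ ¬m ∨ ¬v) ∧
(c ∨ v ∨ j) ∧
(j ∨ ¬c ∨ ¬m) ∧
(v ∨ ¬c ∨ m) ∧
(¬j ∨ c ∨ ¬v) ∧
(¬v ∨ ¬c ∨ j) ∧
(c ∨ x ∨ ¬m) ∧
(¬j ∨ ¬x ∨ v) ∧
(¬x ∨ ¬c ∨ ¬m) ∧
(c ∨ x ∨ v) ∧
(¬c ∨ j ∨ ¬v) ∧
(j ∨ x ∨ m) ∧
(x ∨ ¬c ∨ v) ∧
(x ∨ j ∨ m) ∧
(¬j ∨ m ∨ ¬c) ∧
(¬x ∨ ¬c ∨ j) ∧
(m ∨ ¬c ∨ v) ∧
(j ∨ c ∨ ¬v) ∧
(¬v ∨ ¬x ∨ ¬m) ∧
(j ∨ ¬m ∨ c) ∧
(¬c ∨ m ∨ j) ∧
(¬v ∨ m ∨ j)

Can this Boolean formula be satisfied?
No

No, the formula is not satisfiable.

No assignment of truth values to the variables can make all 25 clauses true simultaneously.

The formula is UNSAT (unsatisfiable).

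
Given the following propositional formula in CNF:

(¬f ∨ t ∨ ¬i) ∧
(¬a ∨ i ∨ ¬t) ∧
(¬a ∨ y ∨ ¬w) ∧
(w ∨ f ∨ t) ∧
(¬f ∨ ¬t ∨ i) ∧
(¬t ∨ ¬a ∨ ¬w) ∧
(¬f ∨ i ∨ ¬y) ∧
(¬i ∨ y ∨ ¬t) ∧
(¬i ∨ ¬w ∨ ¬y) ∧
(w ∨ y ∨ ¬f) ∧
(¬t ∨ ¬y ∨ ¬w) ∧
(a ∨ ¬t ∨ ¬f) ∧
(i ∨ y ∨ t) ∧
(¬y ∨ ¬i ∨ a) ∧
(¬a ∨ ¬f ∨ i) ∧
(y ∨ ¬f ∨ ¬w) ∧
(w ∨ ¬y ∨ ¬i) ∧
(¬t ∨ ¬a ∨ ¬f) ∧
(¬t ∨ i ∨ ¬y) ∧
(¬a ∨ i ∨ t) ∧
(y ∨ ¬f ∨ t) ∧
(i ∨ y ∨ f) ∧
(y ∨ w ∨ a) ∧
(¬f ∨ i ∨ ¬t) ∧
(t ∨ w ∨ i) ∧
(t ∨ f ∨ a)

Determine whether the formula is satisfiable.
No

No, the formula is not satisfiable.

No assignment of truth values to the variables can make all 26 clauses true simultaneously.

The formula is UNSAT (unsatisfiable).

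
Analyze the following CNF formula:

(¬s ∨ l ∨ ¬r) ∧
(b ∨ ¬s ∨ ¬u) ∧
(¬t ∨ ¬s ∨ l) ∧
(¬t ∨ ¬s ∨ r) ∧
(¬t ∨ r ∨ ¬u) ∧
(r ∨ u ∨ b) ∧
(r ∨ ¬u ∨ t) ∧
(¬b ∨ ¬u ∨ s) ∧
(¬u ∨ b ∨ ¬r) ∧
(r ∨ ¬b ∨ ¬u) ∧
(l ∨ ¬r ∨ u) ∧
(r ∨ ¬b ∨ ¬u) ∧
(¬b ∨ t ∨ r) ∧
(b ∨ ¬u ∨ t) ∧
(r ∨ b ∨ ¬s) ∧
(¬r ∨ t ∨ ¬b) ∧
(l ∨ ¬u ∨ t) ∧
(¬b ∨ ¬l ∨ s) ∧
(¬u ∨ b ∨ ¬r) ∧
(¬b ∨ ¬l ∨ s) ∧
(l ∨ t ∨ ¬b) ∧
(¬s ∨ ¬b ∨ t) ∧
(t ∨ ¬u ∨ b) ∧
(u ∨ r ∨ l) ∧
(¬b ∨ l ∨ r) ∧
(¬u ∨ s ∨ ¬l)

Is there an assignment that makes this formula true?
Yes

Yes, the formula is satisfiable.

One satisfying assignment is: t=False, s=False, u=False, b=False, r=True, l=True

Verification: With this assignment, all 26 clauses evaluate to true.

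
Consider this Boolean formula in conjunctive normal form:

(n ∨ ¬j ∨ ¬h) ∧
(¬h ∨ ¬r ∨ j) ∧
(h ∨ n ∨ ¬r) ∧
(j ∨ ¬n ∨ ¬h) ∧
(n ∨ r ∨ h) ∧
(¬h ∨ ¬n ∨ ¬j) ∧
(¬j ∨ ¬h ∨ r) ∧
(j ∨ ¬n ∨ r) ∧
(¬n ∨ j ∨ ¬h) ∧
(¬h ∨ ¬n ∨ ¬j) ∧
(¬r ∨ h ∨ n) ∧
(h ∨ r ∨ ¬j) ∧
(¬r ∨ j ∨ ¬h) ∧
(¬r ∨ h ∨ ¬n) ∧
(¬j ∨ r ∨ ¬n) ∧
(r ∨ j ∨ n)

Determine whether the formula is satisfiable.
No

No, the formula is not satisfiable.

No assignment of truth values to the variables can make all 16 clauses true simultaneously.

The formula is UNSAT (unsatisfiable).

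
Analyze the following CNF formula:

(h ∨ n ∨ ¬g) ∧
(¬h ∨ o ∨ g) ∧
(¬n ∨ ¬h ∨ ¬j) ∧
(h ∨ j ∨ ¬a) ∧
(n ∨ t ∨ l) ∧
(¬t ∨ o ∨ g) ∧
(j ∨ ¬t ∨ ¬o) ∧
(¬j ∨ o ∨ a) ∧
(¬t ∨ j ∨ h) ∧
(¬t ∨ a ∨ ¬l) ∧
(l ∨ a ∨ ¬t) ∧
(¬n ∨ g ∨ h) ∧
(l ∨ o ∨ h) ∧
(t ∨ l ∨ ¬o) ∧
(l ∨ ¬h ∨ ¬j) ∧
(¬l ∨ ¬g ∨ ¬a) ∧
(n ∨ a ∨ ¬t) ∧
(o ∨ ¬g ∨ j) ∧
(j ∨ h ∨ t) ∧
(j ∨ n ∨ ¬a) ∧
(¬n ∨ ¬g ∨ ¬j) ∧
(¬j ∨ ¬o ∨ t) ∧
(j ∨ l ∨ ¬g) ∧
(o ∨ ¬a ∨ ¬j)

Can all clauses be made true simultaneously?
Yes

Yes, the formula is satisfiable.

One satisfying assignment is: g=False, l=True, h=True, n=False, a=False, t=False, o=True, j=False

Verification: With this assignment, all 24 clauses evaluate to true.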